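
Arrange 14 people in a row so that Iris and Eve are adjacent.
Treat as block: (14-1)! × 2! = 6227020800 × 2 = 12454041600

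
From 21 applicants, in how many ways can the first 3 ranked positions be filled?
P(21,3) = 21!/(21-3)! = 7980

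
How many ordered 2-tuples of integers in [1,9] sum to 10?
Coefficient of x^10 in (x + x² + ... + x^9)^2. By inclusion-exclusion on dice exceeding 9: Σ_j (-1)^j C(2,j)·C(10-1-9j, 1) = C(2,0)·C(9,1) = 1·9 = 9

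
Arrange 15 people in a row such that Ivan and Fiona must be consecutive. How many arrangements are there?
Treat the 2 as one block: (15-2+1)! × 2! = 87178291200 × 2 = 174356582400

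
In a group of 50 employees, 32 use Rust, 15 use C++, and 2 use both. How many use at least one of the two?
|A∪B| = |A| + |B| - |A∩B| = 32 + 15 - 2 = 45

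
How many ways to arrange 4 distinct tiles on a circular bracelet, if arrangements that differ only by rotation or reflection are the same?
(4-1)!/2 = 6/2 = 3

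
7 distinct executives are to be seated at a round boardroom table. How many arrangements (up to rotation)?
Circular: fix one position, arrange the rest. (7-1)! = 720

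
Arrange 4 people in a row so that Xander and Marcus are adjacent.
Treat as block: (4-1)! × 2! = 6 × 2 = 12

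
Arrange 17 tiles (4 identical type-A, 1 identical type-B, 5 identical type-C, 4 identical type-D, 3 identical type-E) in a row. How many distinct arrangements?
17! / (4! × 1! × 5! × 4! × 3!) = 857656800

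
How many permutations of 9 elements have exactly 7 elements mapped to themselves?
Choose the 7 fixed points C(9,7) = 36, derange the rest: !2 = Σ_{j=0}^{2} (-1)^j·2!/j! = 2 - 2 + 1 = 1. Product = 36 × 1 = 36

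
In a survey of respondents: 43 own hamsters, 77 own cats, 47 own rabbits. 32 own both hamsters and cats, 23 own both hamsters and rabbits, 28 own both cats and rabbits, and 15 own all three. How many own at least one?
|A∪B∪C| = 43+77+47-32-23-28+15 = 99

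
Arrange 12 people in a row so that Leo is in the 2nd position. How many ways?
Fix one position: (12-1)! = 39916800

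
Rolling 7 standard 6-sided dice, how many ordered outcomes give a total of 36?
Coefficient of x^36 in (x + x² + ... + x^6)^7. By inclusion-exclusion on dice exceeding 6: Σ_j (-1)^j C(7,j)·C(36-1-6j, 6) = C(7,0)·C(35,6) - C(7,1)·C(29,6) + C(7,2)·C(23,6) - C(7,3)·C(17,6) + C(7,4)·C(11,6) = 1·1623160 - 7·475020 + 21·100947 - 35·12376 + 35·462 = 917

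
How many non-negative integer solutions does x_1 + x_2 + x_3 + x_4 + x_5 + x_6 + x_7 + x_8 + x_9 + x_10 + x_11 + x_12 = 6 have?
C(6+12-1, 12-1) = C(17, 11) = 12376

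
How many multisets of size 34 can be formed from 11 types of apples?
C(34+11-1, 11-1) = C(44, 10) = 2481256778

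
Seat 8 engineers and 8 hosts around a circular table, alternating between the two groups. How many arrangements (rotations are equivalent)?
Fix one of the engineers: (8-1)! ways for the remaining engineers, × 8! ways for the hosts = 5040 × 40320 = 203212800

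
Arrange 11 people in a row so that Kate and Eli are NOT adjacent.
Total - adjacent = 11! - (11-1)!×2 = 39916800 - 7257600 = 32659200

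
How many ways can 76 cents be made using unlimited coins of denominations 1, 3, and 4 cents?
Coefficient of x^76 in 1/(1-x^1) · 1/(1-x^3) · 1/(1-x^4). Case on j = number of 4-cent coins (j = 0..19); remainder r = 76 - 4j is made from {1,3} in ⌊r/3⌋+1 ways. r = 76, 72, 68, 64, 60, 56, 52, 48, 44, 40, 36, 32, 28, 24, 20, 16, 12, 8, 4, 0 → 26 + 25 + 23 + 22 + 21 + 19 + 18 + 17 + 15 + 14 + 13 + 11 + 10 + 9 + 7 + 6 + 5 + 3 + 2 + 1 = 267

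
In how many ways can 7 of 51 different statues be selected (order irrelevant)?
C(51,7) = 51!/(7!×44!) = 115775100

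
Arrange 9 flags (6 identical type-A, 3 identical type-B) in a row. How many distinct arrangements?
9! / (6! × 3!) = 84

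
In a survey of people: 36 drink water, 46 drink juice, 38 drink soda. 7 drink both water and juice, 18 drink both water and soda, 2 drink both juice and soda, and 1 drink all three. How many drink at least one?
|A∪B∪C| = 36+46+38-7-18-2+1 = 94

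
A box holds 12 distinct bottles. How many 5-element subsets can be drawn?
C(12,5) = 12!/(5!×7!) = 792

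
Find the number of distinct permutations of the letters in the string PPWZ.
4! / (1! × 2! × 1!) = 12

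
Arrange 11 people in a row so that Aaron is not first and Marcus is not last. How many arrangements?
By inclusion-exclusion: 11! - 2×(11-1)! + (11-2)! = 39916800 - 7257600 + 362880 = 33022080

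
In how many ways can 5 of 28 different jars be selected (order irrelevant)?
C(28,5) = 28!/(5!×23!) = 98280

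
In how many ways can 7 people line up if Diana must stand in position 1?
Fix one position: (7-1)! = 720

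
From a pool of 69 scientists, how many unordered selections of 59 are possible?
C(69,59) = 69!/(59!×10!) = 340032449328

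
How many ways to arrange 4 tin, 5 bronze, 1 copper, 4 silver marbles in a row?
14! / (4! × 5! × 1! × 4!) = 1261260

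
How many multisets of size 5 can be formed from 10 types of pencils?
C(5+10-1, 10-1) = C(14, 9) = 2002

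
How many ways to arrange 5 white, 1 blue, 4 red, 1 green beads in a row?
11! / (5! × 1! × 4! × 1!) = 13860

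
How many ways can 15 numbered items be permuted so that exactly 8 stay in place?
Choose the 8 fixed points C(15,8) = 6435, derange the rest: !7 = Σ_{j=0}^{7} (-1)^j·7!/j! = 5040 - 5040 + 2520 - 840 + 210 - 42 + 7 - 1 = 1854. Product = 6435 × 1854 = 11930490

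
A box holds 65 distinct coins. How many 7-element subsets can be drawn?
C(65,7) = 65!/(7!×58!) = 696190560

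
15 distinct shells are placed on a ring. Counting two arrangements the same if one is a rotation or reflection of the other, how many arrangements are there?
(15-1)!/2 = 87178291200/2 = 43589145600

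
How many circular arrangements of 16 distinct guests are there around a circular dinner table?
Circular: fix one position, arrange the rest. (16-1)! = 1307674368000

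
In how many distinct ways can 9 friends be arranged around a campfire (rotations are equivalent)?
Circular: fix one position, arrange the rest. (9-1)! = 40320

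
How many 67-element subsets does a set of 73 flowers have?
C(73,67) = 73!/(67!×6!) = 170230452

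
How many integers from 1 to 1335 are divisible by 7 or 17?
⌊1335/7⌋ + ⌊1335/17⌋ - ⌊1335/119⌋ = 190 + 78 - 11 = 257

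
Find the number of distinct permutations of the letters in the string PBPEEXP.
7! / (2! × 1! × 1! × 3!) = 420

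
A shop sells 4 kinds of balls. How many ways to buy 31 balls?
C(31+4-1, 4-1) = C(34, 3) = 5984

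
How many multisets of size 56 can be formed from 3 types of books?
C(56+3-1, 3-1) = C(58, 2) = 1653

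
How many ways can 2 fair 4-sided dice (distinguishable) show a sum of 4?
Coefficient of x^4 in (x + x² + ... + x^4)^2. By inclusion-exclusion on dice exceeding 4: Σ_j (-1)^j C(2,j)·C(4-1-4j, 1) = C(2,0)·C(3,1) = 1·3 = 3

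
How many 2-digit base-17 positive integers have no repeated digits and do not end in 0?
Last digit: 16 nonzero choices. First digit: 15 (nonzero, ≠last). Middle 0: P(15,0) = 1. Total = 240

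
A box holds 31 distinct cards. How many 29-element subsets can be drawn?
C(31,29) = 31!/(29!×2!) = 465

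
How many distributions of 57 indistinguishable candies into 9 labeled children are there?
C(57+9-1, 9-1) = C(65, 8) = 5047381560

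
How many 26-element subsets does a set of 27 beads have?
C(27,26) = 27!/(26!×1!) = 27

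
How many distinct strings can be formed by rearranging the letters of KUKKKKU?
7! / (5! × 2!) = 21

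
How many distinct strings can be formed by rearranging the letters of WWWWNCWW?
8! / (1! × 6! × 1!) = 56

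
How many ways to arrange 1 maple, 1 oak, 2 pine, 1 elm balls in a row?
5! / (1! × 1! × 2! × 1!) = 60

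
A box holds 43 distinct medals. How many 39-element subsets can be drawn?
C(43,39) = 43!/(39!×4!) = 123410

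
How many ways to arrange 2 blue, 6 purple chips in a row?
8! / (2! × 6!) = 28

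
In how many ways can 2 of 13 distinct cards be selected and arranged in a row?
P(13,2) = 13!/(13-2)! = 156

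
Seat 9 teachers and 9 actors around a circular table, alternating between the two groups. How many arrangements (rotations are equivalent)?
Fix one of the teachers: (9-1)! ways for the remaining teachers, × 9! ways for the actors = 40320 × 362880 = 14631321600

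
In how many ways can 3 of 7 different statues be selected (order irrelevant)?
C(7,3) = 7!/(3!×4!) = 35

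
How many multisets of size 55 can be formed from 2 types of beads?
C(55+2-1, 2-1) = C(56, 1) = 56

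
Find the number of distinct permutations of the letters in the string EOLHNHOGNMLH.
12! / (2! × 1! × 3! × 2! × 1! × 1! × 2!) = 9979200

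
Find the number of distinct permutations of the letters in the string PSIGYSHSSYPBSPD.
15! / (1! × 5! × 1! × 2! × 1! × 3! × 1! × 1!) = 908107200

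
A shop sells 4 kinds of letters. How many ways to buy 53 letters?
C(53+4-1, 4-1) = C(56, 3) = 27720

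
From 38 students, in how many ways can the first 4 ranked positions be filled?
P(38,4) = 38!/(38-4)! = 1771560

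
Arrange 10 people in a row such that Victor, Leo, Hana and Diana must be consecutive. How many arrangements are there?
Treat the 4 as one block: (10-4+1)! × 4! = 5040 × 24 = 120960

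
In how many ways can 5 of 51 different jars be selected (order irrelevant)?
C(51,5) = 51!/(5!×46!) = 2349060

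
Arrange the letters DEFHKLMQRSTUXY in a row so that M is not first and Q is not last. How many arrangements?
By inclusion-exclusion: 14! - 2×(14-1)! + (14-2)! = 87178291200 - 12454041600 + 479001600 = 75203251200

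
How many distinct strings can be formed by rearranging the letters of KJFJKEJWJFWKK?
13! / (2! × 1! × 4! × 4! × 2!) = 2702700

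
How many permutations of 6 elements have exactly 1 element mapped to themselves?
Choose the 1 fixed point C(6,1) = 6, derange the rest: !5 = Σ_{j=0}^{5} (-1)^j·5!/j! = 120 - 120 + 60 - 20 + 5 - 1 = 44. Product = 6 × 44 = 264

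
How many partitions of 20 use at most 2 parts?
By conjugation, equals partitions of 20 into parts ≤ 2. Let r_j(i) = number of partitions of i into parts ≤ j, for i = 0..20. r_1(i) = 1 for all i; r_j(i) = r_{j-1}(i) + r_j(i-j). Rows j = 2..2: ≤2: 1 1 2 2 3 3 4 4 5 5 6 6 7 7 8 8 9 9 10 10 11. r_2(20) = 11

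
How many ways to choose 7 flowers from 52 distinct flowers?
C(52,7) = 52!/(7!×45!) = 133784560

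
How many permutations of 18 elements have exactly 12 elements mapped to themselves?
Choose the 12 fixed points C(18,12) = 18564, derange the rest: !6 = Σ_{j=0}^{6} (-1)^j·6!/j! = 720 - 720 + 360 - 120 + 30 - 6 + 1 = 265. Product = 18564 × 265 = 4919460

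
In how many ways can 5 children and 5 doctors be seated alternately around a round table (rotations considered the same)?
Fix one of the children: (5-1)! ways for the remaining children, × 5! ways for the doctors = 24 × 120 = 2880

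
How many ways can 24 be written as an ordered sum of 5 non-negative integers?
C(24+5-1, 5-1) = C(28, 4) = 20475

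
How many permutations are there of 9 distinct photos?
9! = 362880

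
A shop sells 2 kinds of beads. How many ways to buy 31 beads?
C(31+2-1, 2-1) = C(32, 1) = 32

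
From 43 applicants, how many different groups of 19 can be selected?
C(43,19) = 43!/(19!×24!) = 800472431850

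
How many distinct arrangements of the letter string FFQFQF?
6! / (2! × 4!) = 15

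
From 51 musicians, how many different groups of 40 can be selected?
C(51,40) = 51!/(40!×11!) = 47626016970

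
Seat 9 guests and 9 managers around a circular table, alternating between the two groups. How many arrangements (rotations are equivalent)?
Fix one of the guests: (9-1)! ways for the remaining guests, × 9! ways for the managers = 40320 × 362880 = 14631321600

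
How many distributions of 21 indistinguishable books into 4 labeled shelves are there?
C(21+4-1, 4-1) = C(24, 3) = 2024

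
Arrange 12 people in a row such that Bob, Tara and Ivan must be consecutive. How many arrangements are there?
Treat the 3 as one block: (12-3+1)! × 3! = 3628800 × 6 = 21772800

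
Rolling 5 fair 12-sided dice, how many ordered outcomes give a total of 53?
Coefficient of x^53 in (x + x² + ... + x^12)^5. By inclusion-exclusion on dice exceeding 12: Σ_j (-1)^j C(5,j)·C(53-1-12j, 4) = C(5,0)·C(52,4) - C(5,1)·C(40,4) + C(5,2)·C(28,4) - C(5,3)·C(16,4) + C(5,4)·C(4,4) = 1·270725 - 5·91390 + 10·20475 - 10·1820 + 5·1 = 330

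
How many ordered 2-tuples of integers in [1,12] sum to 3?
Coefficient of x^3 in (x + x² + ... + x^12)^2. By inclusion-exclusion on dice exceeding 12: Σ_j (-1)^j C(2,j)·C(3-1-12j, 1) = C(2,0)·C(2,1) = 1·2 = 2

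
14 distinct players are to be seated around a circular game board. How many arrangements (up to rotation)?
Circular: fix one position, arrange the rest. (14-1)! = 6227020800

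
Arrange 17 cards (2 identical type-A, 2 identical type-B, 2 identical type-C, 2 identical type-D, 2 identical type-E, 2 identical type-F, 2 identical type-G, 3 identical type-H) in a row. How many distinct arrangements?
17! / (2! × 2! × 2! × 2! × 2! × 2! × 2! × 3!) = 463134672000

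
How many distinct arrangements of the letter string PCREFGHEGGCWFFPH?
16! / (2! × 3! × 1! × 2! × 3! × 2! × 1! × 2!) = 36324288000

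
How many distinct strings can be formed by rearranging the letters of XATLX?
5! / (1! × 1! × 1! × 2!) = 60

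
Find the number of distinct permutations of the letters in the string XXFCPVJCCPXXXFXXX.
17! / (8! × 2! × 3! × 1! × 1! × 2!) = 367567200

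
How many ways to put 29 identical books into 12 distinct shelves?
C(29+12-1, 12-1) = C(40, 11) = 2311801440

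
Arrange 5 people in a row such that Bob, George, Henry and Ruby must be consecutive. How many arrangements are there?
Treat the 4 as one block: (5-4+1)! × 4! = 2 × 24 = 48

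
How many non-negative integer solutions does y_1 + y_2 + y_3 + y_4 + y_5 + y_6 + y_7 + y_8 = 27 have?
C(27+8-1, 8-1) = C(34, 7) = 5379616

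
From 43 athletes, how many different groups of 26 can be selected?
C(43,26) = 43!/(26!×17!) = 421171648758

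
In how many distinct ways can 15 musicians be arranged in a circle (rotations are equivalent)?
Circular: fix one position, arrange the rest. (15-1)! = 87178291200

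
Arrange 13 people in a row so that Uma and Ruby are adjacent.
Treat as block: (13-1)! × 2! = 479001600 × 2 = 958003200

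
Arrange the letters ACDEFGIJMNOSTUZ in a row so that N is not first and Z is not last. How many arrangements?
By inclusion-exclusion: 15! - 2×(15-1)! + (15-2)! = 1307674368000 - 174356582400 + 6227020800 = 1139544806400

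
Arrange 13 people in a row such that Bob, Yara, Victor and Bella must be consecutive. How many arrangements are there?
Treat the 4 as one block: (13-4+1)! × 4! = 3628800 × 24 = 87091200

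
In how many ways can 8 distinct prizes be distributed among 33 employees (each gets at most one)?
P(33,8) = 33!/(33-8)! = 559809169920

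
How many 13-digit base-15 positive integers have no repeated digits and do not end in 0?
Last digit: 14 nonzero choices. First digit: 13 (nonzero, ≠last). Middle 11: P(13,11) = 3113510400. Total = 566658892800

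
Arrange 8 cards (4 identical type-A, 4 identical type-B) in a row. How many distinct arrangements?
8! / (4! × 4!) = 70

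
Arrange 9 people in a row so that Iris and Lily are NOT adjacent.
Total - adjacent = 9! - (9-1)!×2 = 362880 - 80640 = 282240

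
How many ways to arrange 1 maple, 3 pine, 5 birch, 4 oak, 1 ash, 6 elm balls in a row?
20! / (1! × 3! × 5! × 4! × 1! × 6!) = 195545750400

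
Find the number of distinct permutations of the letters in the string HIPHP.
5! / (2! × 2! × 1!) = 30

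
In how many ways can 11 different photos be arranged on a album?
11! = 39916800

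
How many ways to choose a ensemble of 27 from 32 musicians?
C(32,27) = 32!/(27!×5!) = 201376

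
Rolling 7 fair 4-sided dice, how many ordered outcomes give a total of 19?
Coefficient of x^19 in (x + x² + ... + x^4)^7. By inclusion-exclusion on dice exceeding 4: Σ_j (-1)^j C(7,j)·C(19-1-4j, 6) = C(7,0)·C(18,6) - C(7,1)·C(14,6) + C(7,2)·C(10,6) - C(7,3)·C(6,6) = 1·18564 - 7·3003 + 21·210 - 35·1 = 1918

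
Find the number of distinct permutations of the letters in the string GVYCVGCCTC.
10! / (1! × 1! × 4! × 2! × 2!) = 37800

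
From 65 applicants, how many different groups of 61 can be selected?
C(65,61) = 65!/(61!×4!) = 677040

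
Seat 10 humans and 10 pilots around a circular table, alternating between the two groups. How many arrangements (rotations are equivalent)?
Fix one of the humans: (10-1)! ways for the remaining humans, × 10! ways for the pilots = 362880 × 3628800 = 1316818944000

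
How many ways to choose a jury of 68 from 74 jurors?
C(74,68) = 74!/(68!×6!) = 185250786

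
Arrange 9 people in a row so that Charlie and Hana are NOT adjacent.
Total - adjacent = 9! - (9-1)!×2 = 362880 - 80640 = 282240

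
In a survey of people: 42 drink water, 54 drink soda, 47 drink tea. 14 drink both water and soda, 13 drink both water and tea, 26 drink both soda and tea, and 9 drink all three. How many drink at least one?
|A∪B∪C| = 42+54+47-14-13-26+9 = 99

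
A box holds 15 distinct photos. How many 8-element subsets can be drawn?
C(15,8) = 15!/(8!×7!) = 6435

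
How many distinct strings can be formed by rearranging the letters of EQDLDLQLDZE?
11! / (3! × 1! × 2! × 2! × 3!) = 277200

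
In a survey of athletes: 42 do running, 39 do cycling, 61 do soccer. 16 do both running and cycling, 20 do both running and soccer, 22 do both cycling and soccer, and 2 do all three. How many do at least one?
|A∪B∪C| = 42+39+61-16-20-22+2 = 86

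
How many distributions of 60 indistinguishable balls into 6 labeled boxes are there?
C(60+6-1, 6-1) = C(65, 5) = 8259888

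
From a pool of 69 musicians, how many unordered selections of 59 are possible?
C(69,59) = 69!/(59!×10!) = 340032449328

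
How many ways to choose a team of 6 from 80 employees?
C(80,6) = 80!/(6!×74!) = 300500200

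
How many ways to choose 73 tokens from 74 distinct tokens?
C(74,73) = 74!/(73!×1!) = 74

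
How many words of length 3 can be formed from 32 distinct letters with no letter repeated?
P(32,3) = 32!/(32-3)! = 29760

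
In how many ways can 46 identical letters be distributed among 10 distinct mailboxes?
C(46+10-1, 10-1) = C(55, 9) = 6358402050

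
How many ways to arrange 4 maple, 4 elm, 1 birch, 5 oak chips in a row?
14! / (4! × 4! × 1! × 5!) = 1261260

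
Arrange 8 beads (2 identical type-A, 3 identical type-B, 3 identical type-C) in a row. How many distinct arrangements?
8! / (2! × 3! × 3!) = 560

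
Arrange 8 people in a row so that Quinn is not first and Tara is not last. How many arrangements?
By inclusion-exclusion: 8! - 2×(8-1)! + (8-2)! = 40320 - 10080 + 720 = 30960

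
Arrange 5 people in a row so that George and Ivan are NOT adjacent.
Total - adjacent = 5! - (5-1)!×2 = 120 - 48 = 72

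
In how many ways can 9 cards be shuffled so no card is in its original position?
!9 = Σ_{j=0}^{9} (-1)^j·9!/j! = 362880 - 362880 + 181440 - 60480 + 15120 - 3024 + 504 - 72 + 9 - 1 = 133496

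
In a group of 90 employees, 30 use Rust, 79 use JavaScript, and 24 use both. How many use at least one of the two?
|A∪B| = |A| + |B| - |A∩B| = 30 + 79 - 24 = 85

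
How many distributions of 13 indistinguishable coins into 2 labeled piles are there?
C(13+2-1, 2-1) = C(14, 1) = 14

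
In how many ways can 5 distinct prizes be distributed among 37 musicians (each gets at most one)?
P(37,5) = 37!/(37-5)! = 52307640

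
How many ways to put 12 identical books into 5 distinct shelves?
C(12+5-1, 5-1) = C(16, 4) = 1820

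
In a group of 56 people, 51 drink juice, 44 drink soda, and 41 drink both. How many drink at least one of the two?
|A∪B| = |A| + |B| - |A∩B| = 51 + 44 - 41 = 54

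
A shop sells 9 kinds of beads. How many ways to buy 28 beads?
C(28+9-1, 9-1) = C(36, 8) = 30260340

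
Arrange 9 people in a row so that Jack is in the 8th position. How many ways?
Fix one position: (9-1)! = 40320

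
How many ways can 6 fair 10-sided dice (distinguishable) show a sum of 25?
Coefficient of x^25 in (x + x² + ... + x^10)^6. By inclusion-exclusion on dice exceeding 10: Σ_j (-1)^j C(6,j)·C(25-1-10j, 5) = C(6,0)·C(24,5) - C(6,1)·C(14,5) = 1·42504 - 6·2002 = 30492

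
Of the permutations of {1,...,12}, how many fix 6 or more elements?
Exactly j fixed points: C(12,j)·!(12-j); sum over j ≥ 6 (derangement numbers via !m = (m-1)·(!(m-1) + !(m-2)): !0..!6 = 1, 0, 1, 2, 9, 44, 265). Σ_{j=6}^{12} C(12,j)·!(12-j) = C(12,6)·!6 + C(12,7)·!5 + C(12,8)·!4 + C(12,9)·!3 + C(12,10)·!2 + C(12,11)·!1 + C(12,12)·!0 = 924·265 + 792·44 + 495·9 + 220·2 + 66·1 + 12·0 + 1·1 = 284670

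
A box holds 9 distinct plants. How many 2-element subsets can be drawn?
C(9,2) = 9!/(2!×7!) = 36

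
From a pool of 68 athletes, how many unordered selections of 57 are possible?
C(68,57) = 68!/(57!×11!) = 1533058025824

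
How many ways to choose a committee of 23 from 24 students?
C(24,23) = 24!/(23!×1!) = 24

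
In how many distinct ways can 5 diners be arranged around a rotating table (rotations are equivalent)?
Circular: fix one position, arrange the rest. (5-1)! = 24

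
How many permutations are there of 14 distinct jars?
14! = 87178291200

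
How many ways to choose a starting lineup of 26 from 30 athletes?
C(30,26) = 30!/(26!×4!) = 27405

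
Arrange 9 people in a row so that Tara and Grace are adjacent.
Treat as block: (9-1)! × 2! = 40320 × 2 = 80640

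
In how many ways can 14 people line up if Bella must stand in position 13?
Fix one position: (14-1)! = 6227020800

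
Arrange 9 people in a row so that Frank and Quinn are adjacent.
Treat as block: (9-1)! × 2! = 40320 × 2 = 80640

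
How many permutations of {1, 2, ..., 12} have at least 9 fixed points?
Exactly j fixed points: C(12,j)·!(12-j); sum over j ≥ 9 (derangement numbers via !m = (m-1)·(!(m-1) + !(m-2)): !0..!3 = 1, 0, 1, 2). Σ_{j=9}^{12} C(12,j)·!(12-j) = C(12,9)·!3 + C(12,10)·!2 + C(12,11)·!1 + C(12,12)·!0 = 220·2 + 66·1 + 12·0 + 1·1 = 507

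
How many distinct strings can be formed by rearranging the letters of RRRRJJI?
7! / (4! × 2! × 1!) = 105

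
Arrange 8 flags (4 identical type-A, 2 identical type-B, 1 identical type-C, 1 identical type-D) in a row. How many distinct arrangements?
8! / (4! × 2! × 1! × 1!) = 840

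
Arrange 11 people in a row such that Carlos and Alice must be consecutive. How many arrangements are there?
Treat the 2 as one block: (11-2+1)! × 2! = 3628800 × 2 = 7257600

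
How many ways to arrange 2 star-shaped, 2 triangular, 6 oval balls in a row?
10! / (2! × 2! × 6!) = 1260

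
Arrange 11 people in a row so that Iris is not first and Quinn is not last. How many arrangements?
By inclusion-exclusion: 11! - 2×(11-1)! + (11-2)! = 39916800 - 7257600 + 362880 = 33022080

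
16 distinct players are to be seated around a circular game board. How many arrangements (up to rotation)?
Circular: fix one position, arrange the rest. (16-1)! = 1307674368000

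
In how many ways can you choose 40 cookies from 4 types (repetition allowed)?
C(40+4-1, 4-1) = C(43, 3) = 12341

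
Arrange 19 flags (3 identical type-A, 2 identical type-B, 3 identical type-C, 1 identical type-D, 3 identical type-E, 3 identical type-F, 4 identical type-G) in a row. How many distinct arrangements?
19! / (3! × 2! × 3! × 1! × 3! × 3! × 4!) = 1955457504000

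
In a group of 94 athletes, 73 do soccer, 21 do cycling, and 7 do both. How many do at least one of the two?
|A∪B| = |A| + |B| - |A∩B| = 73 + 21 - 7 = 87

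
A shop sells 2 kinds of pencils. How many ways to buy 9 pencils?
C(9+2-1, 2-1) = C(10, 1) = 10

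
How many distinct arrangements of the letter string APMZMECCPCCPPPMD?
16! / (4! × 1! × 1! × 1! × 3! × 1! × 5!) = 1210809600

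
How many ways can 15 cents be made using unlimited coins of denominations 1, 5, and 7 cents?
Coefficient of x^15 in 1/(1-x^1) · 1/(1-x^5) · 1/(1-x^7). Case on j = number of 7-cent coins (j = 0..2); remainder r = 15 - 7j is made from {1,5} in ⌊r/5⌋+1 ways. r = 15, 8, 1 → 4 + 2 + 1 = 7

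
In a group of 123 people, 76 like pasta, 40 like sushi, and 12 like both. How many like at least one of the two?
|A∪B| = |A| + |B| - |A∩B| = 76 + 40 - 12 = 104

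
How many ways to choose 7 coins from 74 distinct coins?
C(74,7) = 74!/(7!×67!) = 1799579064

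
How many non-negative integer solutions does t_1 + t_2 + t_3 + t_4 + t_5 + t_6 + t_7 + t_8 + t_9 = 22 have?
C(22+9-1, 9-1) = C(30, 8) = 5852925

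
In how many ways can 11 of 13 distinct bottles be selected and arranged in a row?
P(13,11) = 13!/(13-11)! = 3113510400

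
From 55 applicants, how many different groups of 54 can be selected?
C(55,54) = 55!/(54!×1!) = 55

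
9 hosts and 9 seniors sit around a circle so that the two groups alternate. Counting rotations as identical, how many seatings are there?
Fix one of the hosts: (9-1)! ways for the remaining hosts, × 9! ways for the seniors = 40320 × 362880 = 14631321600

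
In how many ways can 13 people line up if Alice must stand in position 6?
Fix one position: (13-1)! = 479001600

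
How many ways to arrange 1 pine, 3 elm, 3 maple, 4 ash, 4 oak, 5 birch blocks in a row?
20! / (1! × 3! × 3! × 4! × 4! × 5!) = 977728752000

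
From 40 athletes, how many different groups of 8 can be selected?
C(40,8) = 40!/(8!×32!) = 76904685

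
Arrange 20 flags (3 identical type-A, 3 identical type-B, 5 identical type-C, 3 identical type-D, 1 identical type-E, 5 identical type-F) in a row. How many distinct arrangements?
20! / (3! × 3! × 5! × 3! × 1! × 5!) = 782183001600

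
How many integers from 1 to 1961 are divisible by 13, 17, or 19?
⌊1961/13⌋+⌊1961/17⌋+⌊1961/19⌋ - ⌊1961/221⌋-⌊1961/247⌋-⌊1961/323⌋ + ⌊1961/4199⌋ = 150+115+103 - 8-7-6 + 0 = 347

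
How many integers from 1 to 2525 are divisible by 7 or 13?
⌊2525/7⌋ + ⌊2525/13⌋ - ⌊2525/91⌋ = 360 + 194 - 27 = 527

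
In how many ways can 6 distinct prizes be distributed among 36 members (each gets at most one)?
P(36,6) = 36!/(36-6)! = 1402410240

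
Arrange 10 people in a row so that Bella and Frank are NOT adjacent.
Total - adjacent = 10! - (10-1)!×2 = 3628800 - 725760 = 2903040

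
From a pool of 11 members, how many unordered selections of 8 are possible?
C(11,8) = 11!/(8!×3!) = 165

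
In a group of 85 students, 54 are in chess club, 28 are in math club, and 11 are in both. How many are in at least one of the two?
|A∪B| = |A| + |B| - |A∩B| = 54 + 28 - 11 = 71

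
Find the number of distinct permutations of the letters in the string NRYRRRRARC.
10! / (6! × 1! × 1! × 1! × 1!) = 5040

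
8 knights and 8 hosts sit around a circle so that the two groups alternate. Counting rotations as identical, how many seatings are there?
Fix one of the knights: (8-1)! ways for the remaining knights, × 8! ways for the hosts = 5040 × 40320 = 203212800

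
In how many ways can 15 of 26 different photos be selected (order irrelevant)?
C(26,15) = 26!/(15!×11!) = 7726160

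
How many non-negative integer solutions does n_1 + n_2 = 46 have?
C(46+2-1, 2-1) = C(47, 1) = 47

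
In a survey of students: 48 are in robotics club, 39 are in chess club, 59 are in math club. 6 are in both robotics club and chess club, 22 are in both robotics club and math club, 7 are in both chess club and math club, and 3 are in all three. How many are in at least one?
|A∪B∪C| = 48+39+59-6-22-7+3 = 114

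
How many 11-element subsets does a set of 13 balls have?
C(13,11) = 13!/(11!×2!) = 78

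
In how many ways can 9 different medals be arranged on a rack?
9! = 362880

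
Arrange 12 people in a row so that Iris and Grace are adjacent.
Treat as block: (12-1)! × 2! = 39916800 × 2 = 79833600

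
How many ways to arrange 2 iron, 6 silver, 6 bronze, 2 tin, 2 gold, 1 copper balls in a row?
19! / (2! × 6! × 6! × 2! × 2! × 1!) = 29331862560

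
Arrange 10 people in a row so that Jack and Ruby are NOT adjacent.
Total - adjacent = 10! - (10-1)!×2 = 3628800 - 725760 = 2903040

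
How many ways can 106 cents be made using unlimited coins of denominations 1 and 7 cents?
Coefficient of x^106 in 1/(1-x^1) · 1/(1-x^7). Use j coins of 7 for j = 0..⌊106/7⌋ = 15, the rest in 1s: 15 + 1 = 16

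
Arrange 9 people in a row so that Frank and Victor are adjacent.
Treat as block: (9-1)! × 2! = 40320 × 2 = 80640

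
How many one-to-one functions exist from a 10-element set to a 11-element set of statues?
P(11,10) = 11!/(11-10)! = 39916800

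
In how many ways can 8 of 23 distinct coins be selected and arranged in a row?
P(23,8) = 23!/(23-8)! = 19769460480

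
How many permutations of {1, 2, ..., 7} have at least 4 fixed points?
Exactly j fixed points: C(7,j)·!(7-j); sum over j ≥ 4 (derangement numbers via !m = (m-1)·(!(m-1) + !(m-2)): !0..!3 = 1, 0, 1, 2). Σ_{j=4}^{7} C(7,j)·!(7-j) = C(7,4)·!3 + C(7,5)·!2 + C(7,6)·!1 + C(7,7)·!0 = 35·2 + 21·1 + 7·0 + 1·1 = 92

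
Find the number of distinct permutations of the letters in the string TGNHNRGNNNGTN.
13! / (1! × 1! × 2! × 6! × 3!) = 720720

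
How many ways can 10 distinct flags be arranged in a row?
10! = 3628800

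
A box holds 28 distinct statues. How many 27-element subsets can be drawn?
C(28,27) = 28!/(27!×1!) = 28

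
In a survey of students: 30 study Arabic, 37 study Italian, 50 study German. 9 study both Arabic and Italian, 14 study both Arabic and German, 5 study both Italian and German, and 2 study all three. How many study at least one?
|A∪B∪C| = 30+37+50-9-14-5+2 = 91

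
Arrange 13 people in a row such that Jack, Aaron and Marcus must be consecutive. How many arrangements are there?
Treat the 3 as one block: (13-3+1)! × 3! = 39916800 × 6 = 239500800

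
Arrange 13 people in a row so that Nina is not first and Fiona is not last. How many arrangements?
By inclusion-exclusion: 13! - 2×(13-1)! + (13-2)! = 6227020800 - 958003200 + 39916800 = 5308934400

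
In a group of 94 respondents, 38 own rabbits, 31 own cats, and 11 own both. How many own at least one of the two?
|A∪B| = |A| + |B| - |A∩B| = 38 + 31 - 11 = 58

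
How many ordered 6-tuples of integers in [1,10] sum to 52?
Coefficient of x^52 in (x + x² + ... + x^10)^6. By inclusion-exclusion on dice exceeding 10: Σ_j (-1)^j C(6,j)·C(52-1-10j, 5) = C(6,0)·C(51,5) - C(6,1)·C(41,5) + C(6,2)·C(31,5) - C(6,3)·C(21,5) + C(6,4)·C(11,5) = 1·2349060 - 6·749398 + 15·169911 - 20·20349 + 15·462 = 1287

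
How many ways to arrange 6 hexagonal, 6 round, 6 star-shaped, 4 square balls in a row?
22! / (6! × 6! × 6! × 4!) = 125475189840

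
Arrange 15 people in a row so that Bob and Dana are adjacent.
Treat as block: (15-1)! × 2! = 87178291200 × 2 = 174356582400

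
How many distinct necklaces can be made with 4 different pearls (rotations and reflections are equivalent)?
(4-1)!/2 = 6/2 = 3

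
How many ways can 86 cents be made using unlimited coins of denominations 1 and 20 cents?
Coefficient of x^86 in 1/(1-x^1) · 1/(1-x^20). Use j coins of 20 for j = 0..⌊86/20⌋ = 4, the rest in 1s: 4 + 1 = 5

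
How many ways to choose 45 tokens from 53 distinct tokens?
C(53,45) = 53!/(45!×8!) = 886322710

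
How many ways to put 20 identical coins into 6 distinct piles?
C(20+6-1, 6-1) = C(25, 5) = 53130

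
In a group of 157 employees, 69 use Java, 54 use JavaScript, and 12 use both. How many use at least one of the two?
|A∪B| = |A| + |B| - |A∩B| = 69 + 54 - 12 = 111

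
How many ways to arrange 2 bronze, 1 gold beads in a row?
3! / (2! × 1!) = 3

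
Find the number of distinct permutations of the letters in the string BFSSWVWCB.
9! / (2! × 2! × 1! × 1! × 1! × 2!) = 45360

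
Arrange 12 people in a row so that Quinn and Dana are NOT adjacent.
Total - adjacent = 12! - (12-1)!×2 = 479001600 - 79833600 = 399168000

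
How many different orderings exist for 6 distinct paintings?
6! = 720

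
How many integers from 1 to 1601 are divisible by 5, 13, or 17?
⌊1601/5⌋+⌊1601/13⌋+⌊1601/17⌋ - ⌊1601/65⌋-⌊1601/85⌋-⌊1601/221⌋ + ⌊1601/1105⌋ = 320+123+94 - 24-18-7 + 1 = 489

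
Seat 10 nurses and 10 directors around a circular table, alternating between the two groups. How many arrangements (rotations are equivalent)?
Fix one of the nurses: (10-1)! ways for the remaining nurses, × 10! ways for the directors = 362880 × 3628800 = 1316818944000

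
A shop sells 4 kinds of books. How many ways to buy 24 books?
C(24+4-1, 4-1) = C(27, 3) = 2925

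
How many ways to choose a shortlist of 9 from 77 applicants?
C(77,9) = 77!/(9!×68!) = 161322559475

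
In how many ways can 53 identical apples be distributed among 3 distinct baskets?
C(53+3-1, 3-1) = C(55, 2) = 1485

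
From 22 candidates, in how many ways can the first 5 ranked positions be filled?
P(22,5) = 22!/(22-5)! = 3160080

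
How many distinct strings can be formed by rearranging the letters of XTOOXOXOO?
9! / (1! × 3! × 5!) = 504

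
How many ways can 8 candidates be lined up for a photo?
8! = 40320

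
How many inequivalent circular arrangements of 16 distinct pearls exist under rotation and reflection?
(16-1)!/2 = 1307674368000/2 = 653837184000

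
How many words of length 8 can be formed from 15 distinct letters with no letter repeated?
P(15,8) = 15!/(15-8)! = 259459200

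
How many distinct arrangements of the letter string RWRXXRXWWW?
10! / (3! × 3! × 4!) = 4200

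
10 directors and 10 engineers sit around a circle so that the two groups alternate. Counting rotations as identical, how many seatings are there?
Fix one of the directors: (10-1)! ways for the remaining directors, × 10! ways for the engineers = 362880 × 3628800 = 1316818944000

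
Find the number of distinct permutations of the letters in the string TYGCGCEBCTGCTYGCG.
17! / (1! × 5! × 3! × 2! × 1! × 5!) = 2058376320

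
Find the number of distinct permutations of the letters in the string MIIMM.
5! / (2! × 3!) = 10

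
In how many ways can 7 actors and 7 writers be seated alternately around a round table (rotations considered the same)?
Fix one of the actors: (7-1)! ways for the remaining actors, × 7! ways for the writers = 720 × 5040 = 3628800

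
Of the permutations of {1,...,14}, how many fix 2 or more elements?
Exactly j fixed points: C(14,j)·!(14-j); sum over j ≥ 2 (derangement numbers via !m = (m-1)·(!(m-1) + !(m-2)): !0..!12 = 1, 0, 1, 2, 9, 44, 265, 1854, 14833, 133496, 1334961, 14684570, 176214841). Σ_{j=2}^{14} C(14,j)·!(14-j) = C(14,2)·!12 + C(14,3)·!11 + C(14,4)·!10 + C(14,5)·!9 + C(14,6)·!8 + C(14,7)·!7 + C(14,8)·!6 + C(14,9)·!5 + C(14,10)·!4 + C(14,11)·!3 + C(14,12)·!2 + C(14,13)·!1 + C(14,14)·!0 = 91·176214841 + 364·14684570 + 1001·1334961 + 2002·133496 + 3003·14833 + 3432·1854 + 3003·265 + 2002·44 + 1001·9 + 364·2 + 91·1 + 14·0 + 1·1 = 23036089103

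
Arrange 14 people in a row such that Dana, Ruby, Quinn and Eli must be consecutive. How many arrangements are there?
Treat the 4 as one block: (14-4+1)! × 4! = 39916800 × 24 = 958003200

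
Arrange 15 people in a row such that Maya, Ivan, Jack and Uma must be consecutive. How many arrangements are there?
Treat the 4 as one block: (15-4+1)! × 4! = 479001600 × 24 = 11496038400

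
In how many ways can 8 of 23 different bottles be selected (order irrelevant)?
C(23,8) = 23!/(8!×15!) = 490314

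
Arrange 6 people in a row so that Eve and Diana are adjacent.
Treat as block: (6-1)! × 2! = 120 × 2 = 240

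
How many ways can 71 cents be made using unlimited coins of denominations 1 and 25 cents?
Coefficient of x^71 in 1/(1-x^1) · 1/(1-x^25). Use j coins of 25 for j = 0..⌊71/25⌋ = 2, the rest in 1s: 2 + 1 = 3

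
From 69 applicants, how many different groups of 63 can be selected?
C(69,63) = 69!/(63!×6!) = 119877472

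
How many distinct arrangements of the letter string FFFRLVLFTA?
10! / (1! × 4! × 1! × 2! × 1! × 1!) = 75600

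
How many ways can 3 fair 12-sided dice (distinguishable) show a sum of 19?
Coefficient of x^19 in (x + x² + ... + x^12)^3. By inclusion-exclusion on dice exceeding 12: Σ_j (-1)^j C(3,j)·C(19-1-12j, 2) = C(3,0)·C(18,2) - C(3,1)·C(6,2) = 1·153 - 3·15 = 108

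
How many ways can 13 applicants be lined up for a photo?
13! = 6227020800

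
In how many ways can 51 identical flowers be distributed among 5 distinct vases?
C(51+5-1, 5-1) = C(55, 4) = 341055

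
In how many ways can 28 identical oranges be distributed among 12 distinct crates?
C(28+12-1, 12-1) = C(39, 11) = 1676056044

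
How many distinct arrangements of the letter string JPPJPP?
6! / (4! × 2!) = 15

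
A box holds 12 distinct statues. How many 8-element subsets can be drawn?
C(12,8) = 12!/(8!×4!) = 495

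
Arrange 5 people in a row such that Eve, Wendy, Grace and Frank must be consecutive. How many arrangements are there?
Treat the 4 as one block: (5-4+1)! × 4! = 2 × 24 = 48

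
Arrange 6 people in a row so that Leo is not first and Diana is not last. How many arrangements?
By inclusion-exclusion: 6! - 2×(6-1)! + (6-2)! = 720 - 240 + 24 = 504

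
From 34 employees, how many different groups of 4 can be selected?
C(34,4) = 34!/(4!×30!) = 46376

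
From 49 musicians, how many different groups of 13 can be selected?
C(49,13) = 49!/(13!×36!) = 262596783764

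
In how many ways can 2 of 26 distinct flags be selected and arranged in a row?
P(26,2) = 26!/(26-2)! = 650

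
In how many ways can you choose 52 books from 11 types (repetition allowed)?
C(52+11-1, 11-1) = C(62, 10) = 107518933731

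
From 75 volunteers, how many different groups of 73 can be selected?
C(75,73) = 75!/(73!×2!) = 2775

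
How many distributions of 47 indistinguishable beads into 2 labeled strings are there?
C(47+2-1, 2-1) = C(48, 1) = 48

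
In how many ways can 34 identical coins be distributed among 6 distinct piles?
C(34+6-1, 6-1) = C(39, 5) = 575757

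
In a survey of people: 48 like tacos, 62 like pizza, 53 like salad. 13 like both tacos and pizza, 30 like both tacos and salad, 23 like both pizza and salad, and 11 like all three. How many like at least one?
|A∪B∪C| = 48+62+53-13-30-23+11 = 108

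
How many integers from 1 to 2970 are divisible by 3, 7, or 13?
⌊2970/3⌋+⌊2970/7⌋+⌊2970/13⌋ - ⌊2970/21⌋-⌊2970/39⌋-⌊2970/91⌋ + ⌊2970/273⌋ = 990+424+228 - 141-76-32 + 10 = 1403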